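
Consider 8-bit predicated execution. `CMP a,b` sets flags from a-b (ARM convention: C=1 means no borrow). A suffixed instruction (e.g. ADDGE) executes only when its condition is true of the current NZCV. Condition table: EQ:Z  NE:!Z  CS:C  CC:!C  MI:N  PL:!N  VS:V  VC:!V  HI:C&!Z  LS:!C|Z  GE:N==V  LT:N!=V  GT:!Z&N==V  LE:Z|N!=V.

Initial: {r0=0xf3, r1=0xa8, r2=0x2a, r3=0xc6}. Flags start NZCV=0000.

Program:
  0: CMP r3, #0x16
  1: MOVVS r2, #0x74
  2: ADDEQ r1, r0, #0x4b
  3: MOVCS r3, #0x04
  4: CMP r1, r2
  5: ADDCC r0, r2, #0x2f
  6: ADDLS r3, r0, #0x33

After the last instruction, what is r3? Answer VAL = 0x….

[0] flags=1010 → (cmp)
[1] flags=1010 VS?F → skip
[2] flags=1010 EQ?F → skip
[3] flags=1010 CS?T → r3=0x04
[4] flags=0011 → (cmp)
[5] flags=0011 CC?F → skip
[6] flags=0011 LS?F → skip

VAL = 0x04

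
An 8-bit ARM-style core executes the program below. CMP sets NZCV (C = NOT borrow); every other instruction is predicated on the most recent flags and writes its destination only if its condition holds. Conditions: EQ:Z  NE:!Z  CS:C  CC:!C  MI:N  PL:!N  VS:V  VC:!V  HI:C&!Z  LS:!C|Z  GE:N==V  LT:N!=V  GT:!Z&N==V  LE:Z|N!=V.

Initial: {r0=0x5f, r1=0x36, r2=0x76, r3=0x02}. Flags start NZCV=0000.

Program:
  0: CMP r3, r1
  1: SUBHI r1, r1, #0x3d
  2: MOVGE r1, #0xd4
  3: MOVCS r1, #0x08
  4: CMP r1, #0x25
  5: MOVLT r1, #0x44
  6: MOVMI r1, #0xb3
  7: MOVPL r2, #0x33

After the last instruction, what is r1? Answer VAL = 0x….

0: ✓ CMP  NZCV=1000
1: · SUBHI
2: · MOVGE
3: · MOVCS
4: ✓ CMP  NZCV=0010
5: · MOVLT
6: · MOVMI
7: ✓ MOVPL  r2←0x33

VAL = 0x36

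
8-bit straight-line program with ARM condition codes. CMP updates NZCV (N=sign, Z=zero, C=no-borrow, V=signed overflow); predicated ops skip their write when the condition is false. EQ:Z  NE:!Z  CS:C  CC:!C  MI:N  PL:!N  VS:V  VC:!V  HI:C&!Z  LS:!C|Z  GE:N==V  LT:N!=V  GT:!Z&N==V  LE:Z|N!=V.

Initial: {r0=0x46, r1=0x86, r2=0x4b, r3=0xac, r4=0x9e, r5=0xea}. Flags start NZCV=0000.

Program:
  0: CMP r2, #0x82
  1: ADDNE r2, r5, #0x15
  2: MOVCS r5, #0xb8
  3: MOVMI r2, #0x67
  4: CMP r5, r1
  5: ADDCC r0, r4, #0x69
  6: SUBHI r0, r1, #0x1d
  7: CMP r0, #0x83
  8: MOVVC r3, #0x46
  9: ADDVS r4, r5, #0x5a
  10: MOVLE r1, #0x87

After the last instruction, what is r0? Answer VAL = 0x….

0: ✓ CMP  NZCV=1001
1: ✓ ADDNE  r2←0xff
2: · MOVCS
3: ✓ MOVMI  r2←0x67
4: ✓ CMP  NZCV=0010
5: · ADDCC
6: ✓ SUBHI  r0←0x69
7: ✓ CMP  NZCV=1001
8: · MOVVC
9: ✓ ADDVS  r4←0x44
10: · MOVLE

VAL = 0x69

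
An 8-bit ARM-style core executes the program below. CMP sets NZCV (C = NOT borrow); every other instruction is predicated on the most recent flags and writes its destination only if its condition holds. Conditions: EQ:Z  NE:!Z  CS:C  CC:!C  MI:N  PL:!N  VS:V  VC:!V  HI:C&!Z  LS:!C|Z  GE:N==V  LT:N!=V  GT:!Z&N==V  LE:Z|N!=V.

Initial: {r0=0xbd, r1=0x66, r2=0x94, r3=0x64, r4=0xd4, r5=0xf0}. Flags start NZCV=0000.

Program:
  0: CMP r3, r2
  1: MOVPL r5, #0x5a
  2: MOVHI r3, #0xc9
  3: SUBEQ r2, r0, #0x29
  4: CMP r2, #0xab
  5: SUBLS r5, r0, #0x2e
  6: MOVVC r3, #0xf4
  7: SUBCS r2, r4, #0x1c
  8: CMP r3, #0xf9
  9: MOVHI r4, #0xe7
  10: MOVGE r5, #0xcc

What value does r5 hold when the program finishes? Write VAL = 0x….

[0] flags=1001 → (cmp)
[1] flags=1001 PL?F → skip
[2] flags=1001 HI?F → skip
[3] flags=1001 EQ?F → skip
[4] flags=1000 → (cmp)
[5] flags=1000 LS?T → r5=0x8f
[6] flags=1000 VC?T → r3=0xf4
[7] flags=1000 CS?F → skip
[8] flags=1000 → (cmp)
[9] flags=1000 HI?F → skip
[10] flags=1000 GE?F → skip

VAL = 0x8f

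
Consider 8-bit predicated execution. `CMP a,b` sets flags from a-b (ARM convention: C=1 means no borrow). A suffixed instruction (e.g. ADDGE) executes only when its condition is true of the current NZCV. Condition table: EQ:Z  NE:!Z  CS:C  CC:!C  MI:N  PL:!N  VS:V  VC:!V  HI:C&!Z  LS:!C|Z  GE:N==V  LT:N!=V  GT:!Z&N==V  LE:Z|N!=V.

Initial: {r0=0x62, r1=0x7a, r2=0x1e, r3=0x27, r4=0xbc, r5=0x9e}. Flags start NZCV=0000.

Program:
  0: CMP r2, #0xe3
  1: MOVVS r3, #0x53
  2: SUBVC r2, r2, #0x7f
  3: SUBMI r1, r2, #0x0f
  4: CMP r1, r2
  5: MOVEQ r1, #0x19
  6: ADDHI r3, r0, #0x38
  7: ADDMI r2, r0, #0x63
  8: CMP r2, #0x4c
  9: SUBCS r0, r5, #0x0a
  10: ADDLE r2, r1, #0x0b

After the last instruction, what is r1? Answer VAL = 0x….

VAL = 0x7a

[0] flags=0000 → (cmp)
[1] flags=0000 VS?F → skip
[2] flags=0000 VC?T → r2=0x9f
[3] flags=0000 MI?F → skip
[4] flags=1001 → (cmp)
[5] flags=1001 EQ?F → skip
[6] flags=1001 HI?F → skip
[7] flags=1001 MI?T → r2=0xc5
[8] flags=0011 → (cmp)
[9] flags=0011 CS?T → r0=0x94
[10] flags=0011 LE?T → r2=0x85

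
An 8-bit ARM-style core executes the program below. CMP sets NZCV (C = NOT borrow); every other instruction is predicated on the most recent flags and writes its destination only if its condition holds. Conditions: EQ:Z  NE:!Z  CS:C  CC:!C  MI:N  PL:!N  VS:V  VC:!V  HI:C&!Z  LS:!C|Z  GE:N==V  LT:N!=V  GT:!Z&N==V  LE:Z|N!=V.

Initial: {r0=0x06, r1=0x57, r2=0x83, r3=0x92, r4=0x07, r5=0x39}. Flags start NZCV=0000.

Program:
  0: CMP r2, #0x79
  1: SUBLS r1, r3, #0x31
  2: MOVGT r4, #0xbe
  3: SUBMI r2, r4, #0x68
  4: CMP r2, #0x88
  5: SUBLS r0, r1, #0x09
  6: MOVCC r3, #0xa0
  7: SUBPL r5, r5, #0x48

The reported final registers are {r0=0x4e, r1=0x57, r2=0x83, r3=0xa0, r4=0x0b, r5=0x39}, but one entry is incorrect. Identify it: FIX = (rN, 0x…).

0: ✓ CMP  NZCV=0011
1: · SUBLS
2: · MOVGT
3: · SUBMI
4: ✓ CMP  NZCV=1000
5: ✓ SUBLS  r0←0x4e
6: ✓ MOVCC  r3←0xa0
7: · SUBPL

FIX = (r4, 0x07)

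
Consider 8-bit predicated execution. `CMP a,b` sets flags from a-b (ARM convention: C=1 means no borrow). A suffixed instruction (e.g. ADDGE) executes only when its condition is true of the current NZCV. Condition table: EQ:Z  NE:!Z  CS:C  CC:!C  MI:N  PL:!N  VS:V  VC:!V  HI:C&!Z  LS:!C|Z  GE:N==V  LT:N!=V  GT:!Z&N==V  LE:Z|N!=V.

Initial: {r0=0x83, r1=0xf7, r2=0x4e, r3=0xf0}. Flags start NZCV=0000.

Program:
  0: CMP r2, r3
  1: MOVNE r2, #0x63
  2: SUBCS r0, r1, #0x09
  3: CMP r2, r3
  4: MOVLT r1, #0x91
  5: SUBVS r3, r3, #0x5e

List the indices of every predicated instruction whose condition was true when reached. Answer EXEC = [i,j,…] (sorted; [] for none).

[0] flags=0000 → (cmp)
[1] flags=0000 NE?T → r2=0x63
[2] flags=0000 CS?F → skip
[3] flags=0000 → (cmp)
[4] flags=0000 LT?F → skip
[5] flags=0000 VS?F → skip

EXEC = [1]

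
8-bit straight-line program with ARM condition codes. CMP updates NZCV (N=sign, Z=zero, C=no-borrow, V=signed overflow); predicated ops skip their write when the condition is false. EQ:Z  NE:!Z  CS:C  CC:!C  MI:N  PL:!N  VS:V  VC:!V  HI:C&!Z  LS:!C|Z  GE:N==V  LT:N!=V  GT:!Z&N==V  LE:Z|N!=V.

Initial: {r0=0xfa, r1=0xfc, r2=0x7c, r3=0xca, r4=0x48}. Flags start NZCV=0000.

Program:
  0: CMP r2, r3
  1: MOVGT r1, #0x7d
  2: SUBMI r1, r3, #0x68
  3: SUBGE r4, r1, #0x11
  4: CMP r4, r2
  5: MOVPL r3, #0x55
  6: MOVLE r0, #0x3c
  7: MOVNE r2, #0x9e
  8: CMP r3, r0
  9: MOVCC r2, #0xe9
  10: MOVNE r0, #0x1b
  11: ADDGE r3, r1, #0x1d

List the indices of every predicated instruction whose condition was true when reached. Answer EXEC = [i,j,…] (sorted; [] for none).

EXEC = [1,2,3,6,7,10]

[0] flags=1001 → (cmp)
[1] flags=1001 GT?T → r1=0x7d
[2] flags=1001 MI?T → r1=0x62
[3] flags=1001 GE?T → r4=0x51
[4] flags=1000 → (cmp)
[5] flags=1000 PL?F → skip
[6] flags=1000 LE?T → r0=0x3c
[7] flags=1000 NE?T → r2=0x9e
[8] flags=1010 → (cmp)
[9] flags=1010 CC?F → skip
[10] flags=1010 NE?T → r0=0x1b
[11] flags=1010 GE?F → skip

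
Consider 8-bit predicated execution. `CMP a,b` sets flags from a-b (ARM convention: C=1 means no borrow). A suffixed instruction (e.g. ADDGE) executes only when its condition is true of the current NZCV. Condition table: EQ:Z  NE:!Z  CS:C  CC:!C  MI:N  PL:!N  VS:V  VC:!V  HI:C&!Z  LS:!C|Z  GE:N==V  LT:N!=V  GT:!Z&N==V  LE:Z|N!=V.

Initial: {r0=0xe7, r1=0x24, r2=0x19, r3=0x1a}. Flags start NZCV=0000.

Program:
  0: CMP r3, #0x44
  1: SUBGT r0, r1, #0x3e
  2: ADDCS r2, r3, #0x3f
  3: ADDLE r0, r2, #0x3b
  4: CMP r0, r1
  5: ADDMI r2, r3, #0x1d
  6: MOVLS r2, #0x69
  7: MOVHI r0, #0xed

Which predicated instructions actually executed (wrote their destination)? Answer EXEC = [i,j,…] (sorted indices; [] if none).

[0] flags=1000 → (cmp)
[1] flags=1000 GT?F → skip
[2] flags=1000 CS?F → skip
[3] flags=1000 LE?T → r0=0x54
[4] flags=0010 → (cmp)
[5] flags=0010 MI?F → skip
[6] flags=0010 LS?F → skip
[7] flags=0010 HI?T → r0=0xed

EXEC = [3,7]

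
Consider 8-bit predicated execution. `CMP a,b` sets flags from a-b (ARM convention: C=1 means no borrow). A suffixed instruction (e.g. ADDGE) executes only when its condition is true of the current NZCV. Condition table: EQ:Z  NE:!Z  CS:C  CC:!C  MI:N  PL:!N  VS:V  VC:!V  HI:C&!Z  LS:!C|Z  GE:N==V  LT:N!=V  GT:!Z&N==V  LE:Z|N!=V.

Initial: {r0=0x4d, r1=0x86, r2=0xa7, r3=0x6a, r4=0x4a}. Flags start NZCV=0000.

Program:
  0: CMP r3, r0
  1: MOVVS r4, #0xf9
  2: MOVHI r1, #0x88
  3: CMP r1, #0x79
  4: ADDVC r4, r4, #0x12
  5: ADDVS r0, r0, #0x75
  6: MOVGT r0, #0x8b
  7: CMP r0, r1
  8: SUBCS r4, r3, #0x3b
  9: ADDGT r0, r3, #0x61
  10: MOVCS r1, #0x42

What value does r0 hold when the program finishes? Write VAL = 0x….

VAL = 0xcb

[0] flags=0010 → (cmp)
[1] flags=0010 VS?F → skip
[2] flags=0010 HI?T → r1=0x88
[3] flags=0011 → (cmp)
[4] flags=0011 VC?F → skip
[5] flags=0011 VS?T → r0=0xc2
[6] flags=0011 GT?F → skip
[7] flags=0010 → (cmp)
[8] flags=0010 CS?T → r4=0x2f
[9] flags=0010 GT?T → r0=0xcb
[10] flags=0010 CS?T → r1=0x42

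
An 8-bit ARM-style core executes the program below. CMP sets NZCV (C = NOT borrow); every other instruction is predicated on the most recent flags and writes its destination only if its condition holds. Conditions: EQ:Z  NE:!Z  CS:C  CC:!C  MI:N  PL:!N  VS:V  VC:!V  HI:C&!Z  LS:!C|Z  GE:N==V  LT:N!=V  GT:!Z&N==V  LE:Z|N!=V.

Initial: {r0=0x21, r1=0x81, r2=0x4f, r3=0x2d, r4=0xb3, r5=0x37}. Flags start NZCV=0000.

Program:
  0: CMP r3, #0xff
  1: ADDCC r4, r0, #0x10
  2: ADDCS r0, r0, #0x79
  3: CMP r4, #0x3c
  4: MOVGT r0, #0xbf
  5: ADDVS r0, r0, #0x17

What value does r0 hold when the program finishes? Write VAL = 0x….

0: ✓ CMP  NZCV=0000
1: ✓ ADDCC  r4←0x31
2: · ADDCS
3: ✓ CMP  NZCV=1000
4: · MOVGT
5: · ADDVS

VAL = 0x21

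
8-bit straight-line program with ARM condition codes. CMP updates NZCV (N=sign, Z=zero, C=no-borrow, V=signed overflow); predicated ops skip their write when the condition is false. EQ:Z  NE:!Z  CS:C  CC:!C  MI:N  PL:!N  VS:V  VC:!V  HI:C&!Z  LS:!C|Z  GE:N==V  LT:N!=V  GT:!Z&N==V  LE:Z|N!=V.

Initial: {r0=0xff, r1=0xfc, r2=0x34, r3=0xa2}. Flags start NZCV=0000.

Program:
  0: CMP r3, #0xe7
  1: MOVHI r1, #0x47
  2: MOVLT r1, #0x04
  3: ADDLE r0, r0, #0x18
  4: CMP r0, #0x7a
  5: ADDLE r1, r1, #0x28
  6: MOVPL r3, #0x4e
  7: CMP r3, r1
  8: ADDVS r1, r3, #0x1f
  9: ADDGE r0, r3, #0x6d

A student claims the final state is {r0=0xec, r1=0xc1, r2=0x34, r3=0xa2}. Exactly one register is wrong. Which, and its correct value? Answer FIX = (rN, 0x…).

FIX = (r0, 0x17)

[0] flags=1000 → (cmp)
[1] flags=1000 HI?F → skip
[2] flags=1000 LT?T → r1=0x04
[3] flags=1000 LE?T → r0=0x17
[4] flags=1000 → (cmp)
[5] flags=1000 LE?T → r1=0x2c
[6] flags=1000 PL?F → skip
[7] flags=0011 → (cmp)
[8] flags=0011 VS?T → r1=0xc1
[9] flags=0011 GE?F → skip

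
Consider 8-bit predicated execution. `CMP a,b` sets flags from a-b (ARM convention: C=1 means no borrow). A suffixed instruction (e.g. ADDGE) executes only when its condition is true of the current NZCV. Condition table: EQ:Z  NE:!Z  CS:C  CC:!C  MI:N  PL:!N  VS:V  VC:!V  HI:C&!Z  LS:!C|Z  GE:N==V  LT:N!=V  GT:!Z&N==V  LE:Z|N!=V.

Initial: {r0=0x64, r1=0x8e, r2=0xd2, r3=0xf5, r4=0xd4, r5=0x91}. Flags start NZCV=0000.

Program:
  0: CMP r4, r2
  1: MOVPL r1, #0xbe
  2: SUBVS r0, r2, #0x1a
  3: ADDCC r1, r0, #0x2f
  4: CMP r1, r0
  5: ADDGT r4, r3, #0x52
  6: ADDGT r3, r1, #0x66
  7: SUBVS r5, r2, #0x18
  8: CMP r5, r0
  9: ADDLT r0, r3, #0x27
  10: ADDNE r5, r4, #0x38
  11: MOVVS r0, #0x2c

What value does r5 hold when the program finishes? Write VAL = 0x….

VAL = 0x0c

0: ✓ CMP  NZCV=0010
1: ✓ MOVPL  r1←0xbe
2: · SUBVS
3: · ADDCC
4: ✓ CMP  NZCV=0011
5: · ADDGT
6: · ADDGT
7: ✓ SUBVS  r5←0xba
8: ✓ CMP  NZCV=0011
9: ✓ ADDLT  r0←0x1c
10: ✓ ADDNE  r5←0x0c
11: ✓ MOVVS  r0←0x2c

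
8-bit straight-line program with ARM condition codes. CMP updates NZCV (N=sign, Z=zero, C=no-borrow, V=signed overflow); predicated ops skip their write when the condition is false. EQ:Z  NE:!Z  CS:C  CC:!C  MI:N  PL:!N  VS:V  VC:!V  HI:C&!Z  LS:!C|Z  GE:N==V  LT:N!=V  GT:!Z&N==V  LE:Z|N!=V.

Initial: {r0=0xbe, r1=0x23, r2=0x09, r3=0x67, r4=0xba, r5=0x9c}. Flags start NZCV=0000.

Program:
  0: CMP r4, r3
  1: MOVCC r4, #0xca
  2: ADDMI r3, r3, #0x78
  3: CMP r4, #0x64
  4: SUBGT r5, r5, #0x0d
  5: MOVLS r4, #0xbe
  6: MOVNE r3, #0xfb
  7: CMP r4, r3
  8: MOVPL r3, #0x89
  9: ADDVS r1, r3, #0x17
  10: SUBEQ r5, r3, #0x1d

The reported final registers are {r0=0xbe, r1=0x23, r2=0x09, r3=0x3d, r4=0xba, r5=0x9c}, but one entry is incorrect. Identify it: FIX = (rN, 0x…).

FIX = (r3, 0xfb)

0: ✓ CMP  NZCV=0011
1: · MOVCC
2: · ADDMI
3: ✓ CMP  NZCV=0011
4: · SUBGT
5: · MOVLS
6: ✓ MOVNE  r3←0xfb
7: ✓ CMP  NZCV=1000
8: · MOVPL
9: · ADDVS
10: · SUBEQ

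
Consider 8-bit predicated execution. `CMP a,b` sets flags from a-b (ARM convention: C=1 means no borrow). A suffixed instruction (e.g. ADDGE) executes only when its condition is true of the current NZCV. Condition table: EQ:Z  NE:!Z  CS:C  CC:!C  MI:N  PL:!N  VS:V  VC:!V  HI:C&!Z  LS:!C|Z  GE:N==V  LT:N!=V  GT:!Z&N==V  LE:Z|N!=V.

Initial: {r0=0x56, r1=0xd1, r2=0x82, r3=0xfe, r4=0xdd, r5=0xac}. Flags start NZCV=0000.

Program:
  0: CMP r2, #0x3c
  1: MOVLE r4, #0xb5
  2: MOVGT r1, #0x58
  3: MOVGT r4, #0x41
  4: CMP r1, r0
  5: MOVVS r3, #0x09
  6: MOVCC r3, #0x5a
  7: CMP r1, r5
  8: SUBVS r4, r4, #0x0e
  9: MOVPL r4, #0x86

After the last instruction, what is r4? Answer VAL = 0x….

[0] flags=0011 → (cmp)
[1] flags=0011 LE?T → r4=0xb5
[2] flags=0011 GT?F → skip
[3] flags=0011 GT?F → skip
[4] flags=0011 → (cmp)
[5] flags=0011 VS?T → r3=0x09
[6] flags=0011 CC?F → skip
[7] flags=0010 → (cmp)
[8] flags=0010 VS?F → skip
[9] flags=0010 PL?T → r4=0x86

VAL = 0x86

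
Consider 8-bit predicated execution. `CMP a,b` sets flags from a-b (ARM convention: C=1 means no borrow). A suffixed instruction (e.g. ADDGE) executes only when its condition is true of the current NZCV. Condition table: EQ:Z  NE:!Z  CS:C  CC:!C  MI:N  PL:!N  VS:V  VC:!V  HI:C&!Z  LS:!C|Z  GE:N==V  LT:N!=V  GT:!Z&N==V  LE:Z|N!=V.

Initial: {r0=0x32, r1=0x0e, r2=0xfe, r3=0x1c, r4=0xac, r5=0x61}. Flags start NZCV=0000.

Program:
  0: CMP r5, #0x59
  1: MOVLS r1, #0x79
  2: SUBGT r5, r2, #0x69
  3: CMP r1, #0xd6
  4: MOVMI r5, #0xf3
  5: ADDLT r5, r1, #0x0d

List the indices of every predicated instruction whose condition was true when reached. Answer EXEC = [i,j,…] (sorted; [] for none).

EXEC = [2]

0: ✓ CMP  NZCV=0010
1: · MOVLS
2: ✓ SUBGT  r5←0x95
3: ✓ CMP  NZCV=0000
4: · MOVMI
5: · ADDLT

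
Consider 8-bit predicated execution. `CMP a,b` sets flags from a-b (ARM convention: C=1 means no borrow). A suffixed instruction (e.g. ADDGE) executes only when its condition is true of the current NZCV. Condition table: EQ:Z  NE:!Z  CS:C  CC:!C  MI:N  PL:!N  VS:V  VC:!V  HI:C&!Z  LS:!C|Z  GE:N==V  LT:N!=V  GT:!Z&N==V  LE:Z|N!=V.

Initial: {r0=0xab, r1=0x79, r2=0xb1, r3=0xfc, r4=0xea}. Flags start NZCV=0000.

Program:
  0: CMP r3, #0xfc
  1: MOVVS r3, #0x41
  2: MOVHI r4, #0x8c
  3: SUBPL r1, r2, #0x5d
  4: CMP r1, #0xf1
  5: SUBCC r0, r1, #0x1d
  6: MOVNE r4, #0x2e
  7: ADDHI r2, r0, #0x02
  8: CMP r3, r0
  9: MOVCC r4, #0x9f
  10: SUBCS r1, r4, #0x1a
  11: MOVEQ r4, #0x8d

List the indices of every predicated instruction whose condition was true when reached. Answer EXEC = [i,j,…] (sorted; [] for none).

EXEC = [3,5,6,10]

[0] flags=0110 → (cmp)
[1] flags=0110 VS?F → skip
[2] flags=0110 HI?F → skip
[3] flags=0110 PL?T → r1=0x54
[4] flags=0000 → (cmp)
[5] flags=0000 CC?T → r0=0x37
[6] flags=0000 NE?T → r4=0x2e
[7] flags=0000 HI?F → skip
[8] flags=1010 → (cmp)
[9] flags=1010 CC?F → skip
[10] flags=1010 CS?T → r1=0x14
[11] flags=1010 EQ?F → skip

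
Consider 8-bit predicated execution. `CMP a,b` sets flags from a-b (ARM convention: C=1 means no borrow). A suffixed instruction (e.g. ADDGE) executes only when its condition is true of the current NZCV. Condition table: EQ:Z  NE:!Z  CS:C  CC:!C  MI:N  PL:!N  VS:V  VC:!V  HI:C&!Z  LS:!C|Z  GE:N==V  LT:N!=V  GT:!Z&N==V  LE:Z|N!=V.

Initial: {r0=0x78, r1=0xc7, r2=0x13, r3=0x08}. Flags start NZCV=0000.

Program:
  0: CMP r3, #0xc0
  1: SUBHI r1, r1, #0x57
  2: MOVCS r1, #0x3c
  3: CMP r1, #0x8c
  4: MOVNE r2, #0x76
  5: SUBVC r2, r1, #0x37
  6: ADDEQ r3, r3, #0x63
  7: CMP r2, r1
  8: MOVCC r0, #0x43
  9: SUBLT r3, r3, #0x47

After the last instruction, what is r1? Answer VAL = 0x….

VAL = 0xc7

0: ✓ CMP  NZCV=0000
1: · SUBHI
2: · MOVCS
3: ✓ CMP  NZCV=0010
4: ✓ MOVNE  r2←0x76
5: ✓ SUBVC  r2←0x90
6: · ADDEQ
7: ✓ CMP  NZCV=1000
8: ✓ MOVCC  r0←0x43
9: ✓ SUBLT  r3←0xc1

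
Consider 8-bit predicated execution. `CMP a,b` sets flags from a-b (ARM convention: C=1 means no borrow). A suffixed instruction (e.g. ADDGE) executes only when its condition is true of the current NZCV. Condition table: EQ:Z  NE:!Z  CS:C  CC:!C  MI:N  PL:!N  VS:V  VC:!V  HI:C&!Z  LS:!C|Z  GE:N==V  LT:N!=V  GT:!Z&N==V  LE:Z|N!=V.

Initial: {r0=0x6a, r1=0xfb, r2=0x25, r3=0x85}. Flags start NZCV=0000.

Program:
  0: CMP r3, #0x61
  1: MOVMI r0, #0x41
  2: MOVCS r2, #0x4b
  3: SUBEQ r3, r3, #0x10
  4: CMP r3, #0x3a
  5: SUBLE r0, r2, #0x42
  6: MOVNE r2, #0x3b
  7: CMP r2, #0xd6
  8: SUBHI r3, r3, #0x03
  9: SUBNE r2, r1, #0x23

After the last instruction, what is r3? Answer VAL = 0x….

VAL = 0x85

0: ✓ CMP  NZCV=0011
1: · MOVMI
2: ✓ MOVCS  r2←0x4b
3: · SUBEQ
4: ✓ CMP  NZCV=0011
5: ✓ SUBLE  r0←0x09
6: ✓ MOVNE  r2←0x3b
7: ✓ CMP  NZCV=0000
8: · SUBHI
9: ✓ SUBNE  r2←0xd8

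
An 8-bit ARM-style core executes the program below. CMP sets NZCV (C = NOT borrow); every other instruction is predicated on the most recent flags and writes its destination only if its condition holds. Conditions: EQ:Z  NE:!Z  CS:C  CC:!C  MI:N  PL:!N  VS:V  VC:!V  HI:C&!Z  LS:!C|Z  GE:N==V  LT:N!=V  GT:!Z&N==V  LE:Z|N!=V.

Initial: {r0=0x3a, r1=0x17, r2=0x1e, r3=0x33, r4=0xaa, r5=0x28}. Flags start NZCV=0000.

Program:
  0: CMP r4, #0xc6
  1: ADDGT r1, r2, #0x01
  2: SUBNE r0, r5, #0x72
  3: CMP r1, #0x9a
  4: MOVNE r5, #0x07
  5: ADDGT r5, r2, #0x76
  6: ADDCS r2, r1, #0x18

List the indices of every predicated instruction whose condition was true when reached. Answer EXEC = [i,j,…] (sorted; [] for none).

[0] flags=1000 → (cmp)
[1] flags=1000 GT?F → skip
[2] flags=1000 NE?T → r0=0xb6
[3] flags=0000 → (cmp)
[4] flags=0000 NE?T → r5=0x07
[5] flags=0000 GT?T → r5=0x94
[6] flags=0000 CS?F → skip

EXEC = [2,4,5]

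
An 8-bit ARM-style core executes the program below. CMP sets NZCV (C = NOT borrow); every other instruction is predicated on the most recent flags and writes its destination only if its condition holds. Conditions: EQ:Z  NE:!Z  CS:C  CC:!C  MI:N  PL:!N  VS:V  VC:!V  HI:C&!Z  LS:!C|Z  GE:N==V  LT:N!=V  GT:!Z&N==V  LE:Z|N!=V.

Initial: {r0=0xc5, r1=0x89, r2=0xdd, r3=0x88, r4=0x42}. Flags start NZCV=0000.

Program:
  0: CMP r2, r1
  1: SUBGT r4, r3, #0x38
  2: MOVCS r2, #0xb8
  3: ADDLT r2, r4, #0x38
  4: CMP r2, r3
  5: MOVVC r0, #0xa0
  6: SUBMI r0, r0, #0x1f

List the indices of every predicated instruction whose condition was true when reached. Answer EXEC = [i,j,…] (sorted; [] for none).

[0] flags=0010 → (cmp)
[1] flags=0010 GT?T → r4=0x50
[2] flags=0010 CS?T → r2=0xb8
[3] flags=0010 LT?F → skip
[4] flags=0010 → (cmp)
[5] flags=0010 VC?T → r0=0xa0
[6] flags=0010 MI?F → skip

EXEC = [1,2,5]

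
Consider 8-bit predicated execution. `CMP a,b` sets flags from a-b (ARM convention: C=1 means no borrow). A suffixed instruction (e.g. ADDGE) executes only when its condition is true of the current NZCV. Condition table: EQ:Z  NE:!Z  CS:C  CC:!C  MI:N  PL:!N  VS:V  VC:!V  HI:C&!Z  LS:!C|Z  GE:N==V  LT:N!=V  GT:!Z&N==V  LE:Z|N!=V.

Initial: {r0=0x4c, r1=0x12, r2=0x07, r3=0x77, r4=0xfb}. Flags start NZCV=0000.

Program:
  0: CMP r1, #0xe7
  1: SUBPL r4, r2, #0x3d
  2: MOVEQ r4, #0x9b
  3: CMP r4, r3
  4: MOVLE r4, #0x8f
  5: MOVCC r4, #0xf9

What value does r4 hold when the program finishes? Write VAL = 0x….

0: ✓ CMP  NZCV=0000
1: ✓ SUBPL  r4←0xca
2: · MOVEQ
3: ✓ CMP  NZCV=0011
4: ✓ MOVLE  r4←0x8f
5: · MOVCC

VAL = 0x8f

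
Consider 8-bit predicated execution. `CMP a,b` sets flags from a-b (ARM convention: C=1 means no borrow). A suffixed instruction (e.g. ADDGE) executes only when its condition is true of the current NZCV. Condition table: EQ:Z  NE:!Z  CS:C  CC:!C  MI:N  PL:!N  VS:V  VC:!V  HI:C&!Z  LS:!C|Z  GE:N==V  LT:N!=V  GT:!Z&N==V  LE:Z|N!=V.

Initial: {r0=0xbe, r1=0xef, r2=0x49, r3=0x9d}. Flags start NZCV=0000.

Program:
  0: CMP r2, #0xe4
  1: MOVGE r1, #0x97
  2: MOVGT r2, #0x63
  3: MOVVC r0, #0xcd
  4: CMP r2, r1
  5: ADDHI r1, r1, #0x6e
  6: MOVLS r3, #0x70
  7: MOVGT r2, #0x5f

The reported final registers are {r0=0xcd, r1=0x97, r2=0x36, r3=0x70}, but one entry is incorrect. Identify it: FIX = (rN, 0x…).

FIX = (r2, 0x5f)

0: ✓ CMP  NZCV=0000
1: ✓ MOVGE  r1←0x97
2: ✓ MOVGT  r2←0x63
3: ✓ MOVVC  r0←0xcd
4: ✓ CMP  NZCV=1001
5: · ADDHI
6: ✓ MOVLS  r3←0x70
7: ✓ MOVGT  r2←0x5f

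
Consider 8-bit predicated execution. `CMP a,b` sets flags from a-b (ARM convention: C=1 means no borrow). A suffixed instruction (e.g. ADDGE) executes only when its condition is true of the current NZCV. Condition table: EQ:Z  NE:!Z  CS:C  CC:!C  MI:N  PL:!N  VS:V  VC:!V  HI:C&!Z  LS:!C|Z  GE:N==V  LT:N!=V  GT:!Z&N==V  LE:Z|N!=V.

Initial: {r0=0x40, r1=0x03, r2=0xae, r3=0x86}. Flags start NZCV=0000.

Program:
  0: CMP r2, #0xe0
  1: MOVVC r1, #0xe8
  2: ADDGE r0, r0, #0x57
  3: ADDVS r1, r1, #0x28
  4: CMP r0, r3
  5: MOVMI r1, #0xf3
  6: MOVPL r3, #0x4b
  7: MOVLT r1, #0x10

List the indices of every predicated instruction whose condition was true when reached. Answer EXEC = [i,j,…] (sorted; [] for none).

EXEC = [1,5]

[0] flags=1000 → (cmp)
[1] flags=1000 VC?T → r1=0xe8
[2] flags=1000 GE?F → skip
[3] flags=1000 VS?F → skip
[4] flags=1001 → (cmp)
[5] flags=1001 MI?T → r1=0xf3
[6] flags=1001 PL?F → skip
[7] flags=1001 LT?F → skip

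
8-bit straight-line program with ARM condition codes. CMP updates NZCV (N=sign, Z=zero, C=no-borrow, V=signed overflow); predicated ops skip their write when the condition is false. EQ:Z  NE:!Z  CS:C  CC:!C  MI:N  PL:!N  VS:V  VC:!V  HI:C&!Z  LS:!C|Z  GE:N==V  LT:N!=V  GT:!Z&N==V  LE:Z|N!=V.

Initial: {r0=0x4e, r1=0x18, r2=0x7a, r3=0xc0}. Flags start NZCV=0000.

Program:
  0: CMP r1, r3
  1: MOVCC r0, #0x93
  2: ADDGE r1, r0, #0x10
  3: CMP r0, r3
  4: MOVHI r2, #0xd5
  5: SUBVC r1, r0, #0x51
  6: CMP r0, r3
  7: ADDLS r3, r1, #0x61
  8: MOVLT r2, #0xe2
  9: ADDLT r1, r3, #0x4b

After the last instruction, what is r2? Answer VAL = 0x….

[0] flags=0000 → (cmp)
[1] flags=0000 CC?T → r0=0x93
[2] flags=0000 GE?T → r1=0xa3
[3] flags=1000 → (cmp)
[4] flags=1000 HI?F → skip
[5] flags=1000 VC?T → r1=0x42
[6] flags=1000 → (cmp)
[7] flags=1000 LS?T → r3=0xa3
[8] flags=1000 LT?T → r2=0xe2
[9] flags=1000 LT?T → r1=0xee

VAL = 0xe2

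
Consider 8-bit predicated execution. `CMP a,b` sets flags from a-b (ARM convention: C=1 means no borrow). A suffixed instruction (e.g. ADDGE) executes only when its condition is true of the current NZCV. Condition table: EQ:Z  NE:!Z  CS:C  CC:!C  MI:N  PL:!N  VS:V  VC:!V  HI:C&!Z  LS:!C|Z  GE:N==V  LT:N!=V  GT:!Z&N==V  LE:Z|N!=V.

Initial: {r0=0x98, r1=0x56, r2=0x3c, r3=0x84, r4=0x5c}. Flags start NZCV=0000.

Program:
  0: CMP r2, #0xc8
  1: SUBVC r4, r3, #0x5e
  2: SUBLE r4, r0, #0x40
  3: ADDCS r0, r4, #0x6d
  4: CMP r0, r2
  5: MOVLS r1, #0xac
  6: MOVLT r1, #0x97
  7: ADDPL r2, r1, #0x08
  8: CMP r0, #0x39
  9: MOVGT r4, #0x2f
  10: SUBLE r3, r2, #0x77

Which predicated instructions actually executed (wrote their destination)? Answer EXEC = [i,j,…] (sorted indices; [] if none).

EXEC = [1,6,7,10]

0: ✓ CMP  NZCV=0000
1: ✓ SUBVC  r4←0x26
2: · SUBLE
3: · ADDCS
4: ✓ CMP  NZCV=0011
5: · MOVLS
6: ✓ MOVLT  r1←0x97
7: ✓ ADDPL  r2←0x9f
8: ✓ CMP  NZCV=0011
9: · MOVGT
10: ✓ SUBLE  r3←0x28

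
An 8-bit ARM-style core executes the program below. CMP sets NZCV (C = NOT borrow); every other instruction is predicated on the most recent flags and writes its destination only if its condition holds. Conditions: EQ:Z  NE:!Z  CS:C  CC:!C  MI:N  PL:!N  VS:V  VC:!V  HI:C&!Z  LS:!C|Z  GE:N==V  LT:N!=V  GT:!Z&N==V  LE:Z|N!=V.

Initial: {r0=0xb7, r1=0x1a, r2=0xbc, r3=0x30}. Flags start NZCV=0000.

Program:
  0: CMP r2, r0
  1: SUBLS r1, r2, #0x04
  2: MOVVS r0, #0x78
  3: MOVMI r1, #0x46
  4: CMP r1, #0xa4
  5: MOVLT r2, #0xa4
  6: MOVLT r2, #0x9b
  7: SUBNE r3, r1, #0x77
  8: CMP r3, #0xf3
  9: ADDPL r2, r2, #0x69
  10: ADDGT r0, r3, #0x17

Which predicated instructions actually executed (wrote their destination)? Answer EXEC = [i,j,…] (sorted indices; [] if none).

EXEC = [7]

[0] flags=0010 → (cmp)
[1] flags=0010 LS?F → skip
[2] flags=0010 VS?F → skip
[3] flags=0010 MI?F → skip
[4] flags=0000 → (cmp)
[5] flags=0000 LT?F → skip
[6] flags=0000 LT?F → skip
[7] flags=0000 NE?T → r3=0xa3
[8] flags=1000 → (cmp)
[9] flags=1000 PL?F → skip
[10] flags=1000 GT?F → skip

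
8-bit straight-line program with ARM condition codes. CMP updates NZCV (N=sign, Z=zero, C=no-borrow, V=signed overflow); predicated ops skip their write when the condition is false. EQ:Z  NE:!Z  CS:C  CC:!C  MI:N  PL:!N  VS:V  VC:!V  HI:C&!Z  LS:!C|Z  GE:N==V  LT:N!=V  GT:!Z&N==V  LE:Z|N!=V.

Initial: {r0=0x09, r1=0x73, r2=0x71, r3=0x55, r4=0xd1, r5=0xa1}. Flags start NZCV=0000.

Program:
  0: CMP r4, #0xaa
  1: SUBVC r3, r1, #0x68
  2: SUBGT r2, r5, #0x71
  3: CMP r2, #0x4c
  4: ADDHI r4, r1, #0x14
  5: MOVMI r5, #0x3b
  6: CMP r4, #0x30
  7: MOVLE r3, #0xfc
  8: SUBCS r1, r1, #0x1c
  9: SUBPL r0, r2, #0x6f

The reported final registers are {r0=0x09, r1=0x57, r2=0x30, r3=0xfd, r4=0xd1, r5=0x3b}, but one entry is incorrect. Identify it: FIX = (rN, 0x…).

FIX = (r3, 0xfc)

0: ✓ CMP  NZCV=0010
1: ✓ SUBVC  r3←0x0b
2: ✓ SUBGT  r2←0x30
3: ✓ CMP  NZCV=1000
4: · ADDHI
5: ✓ MOVMI  r5←0x3b
6: ✓ CMP  NZCV=1010
7: ✓ MOVLE  r3←0xfc
8: ✓ SUBCS  r1←0x57
9: · SUBPL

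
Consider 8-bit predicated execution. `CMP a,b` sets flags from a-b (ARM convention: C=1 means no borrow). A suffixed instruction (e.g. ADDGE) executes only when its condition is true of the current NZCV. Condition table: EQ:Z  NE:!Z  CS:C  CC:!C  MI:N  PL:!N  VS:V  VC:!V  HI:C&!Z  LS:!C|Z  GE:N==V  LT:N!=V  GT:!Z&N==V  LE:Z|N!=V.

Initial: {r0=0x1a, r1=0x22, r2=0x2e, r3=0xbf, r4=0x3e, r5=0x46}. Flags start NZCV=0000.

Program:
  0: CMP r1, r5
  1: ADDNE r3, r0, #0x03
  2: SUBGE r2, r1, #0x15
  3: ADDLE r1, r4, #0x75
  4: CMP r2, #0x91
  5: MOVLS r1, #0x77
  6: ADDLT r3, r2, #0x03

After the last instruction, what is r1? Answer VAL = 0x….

VAL = 0x77

[0] flags=1000 → (cmp)
[1] flags=1000 NE?T → r3=0x1d
[2] flags=1000 GE?F → skip
[3] flags=1000 LE?T → r1=0xb3
[4] flags=1001 → (cmp)
[5] flags=1001 LS?T → r1=0x77
[6] flags=1001 LT?F → skip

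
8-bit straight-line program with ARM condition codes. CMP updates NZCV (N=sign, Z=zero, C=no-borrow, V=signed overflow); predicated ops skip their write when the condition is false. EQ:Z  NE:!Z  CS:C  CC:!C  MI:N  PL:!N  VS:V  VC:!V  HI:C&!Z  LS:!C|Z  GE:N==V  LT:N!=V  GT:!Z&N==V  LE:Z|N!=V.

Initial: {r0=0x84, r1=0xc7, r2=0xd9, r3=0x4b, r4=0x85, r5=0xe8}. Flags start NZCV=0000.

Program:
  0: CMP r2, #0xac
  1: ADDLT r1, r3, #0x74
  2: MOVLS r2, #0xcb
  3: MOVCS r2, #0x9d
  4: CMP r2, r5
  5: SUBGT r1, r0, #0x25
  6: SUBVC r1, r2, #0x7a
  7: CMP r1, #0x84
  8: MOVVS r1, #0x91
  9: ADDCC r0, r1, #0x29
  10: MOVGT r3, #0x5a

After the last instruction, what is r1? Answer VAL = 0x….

VAL = 0x91

[0] flags=0010 → (cmp)
[1] flags=0010 LT?F → skip
[2] flags=0010 LS?F → skip
[3] flags=0010 CS?T → r2=0x9d
[4] flags=1000 → (cmp)
[5] flags=1000 GT?F → skip
[6] flags=1000 VC?T → r1=0x23
[7] flags=1001 → (cmp)
[8] flags=1001 VS?T → r1=0x91
[9] flags=1001 CC?T → r0=0xba
[10] flags=1001 GT?T → r3=0x5a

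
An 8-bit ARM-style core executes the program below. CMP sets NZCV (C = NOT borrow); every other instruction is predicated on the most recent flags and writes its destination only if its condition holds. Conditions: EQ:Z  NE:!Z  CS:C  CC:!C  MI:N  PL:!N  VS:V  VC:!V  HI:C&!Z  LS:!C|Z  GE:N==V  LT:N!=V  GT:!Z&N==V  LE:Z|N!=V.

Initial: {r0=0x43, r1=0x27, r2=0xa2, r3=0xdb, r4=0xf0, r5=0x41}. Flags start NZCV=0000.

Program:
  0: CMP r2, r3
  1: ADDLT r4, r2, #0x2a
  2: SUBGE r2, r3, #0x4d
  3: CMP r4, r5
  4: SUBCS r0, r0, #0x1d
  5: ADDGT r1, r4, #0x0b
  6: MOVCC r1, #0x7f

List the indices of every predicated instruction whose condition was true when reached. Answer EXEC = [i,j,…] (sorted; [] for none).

[0] flags=1000 → (cmp)
[1] flags=1000 LT?T → r4=0xcc
[2] flags=1000 GE?F → skip
[3] flags=1010 → (cmp)
[4] flags=1010 CS?T → r0=0x26
[5] flags=1010 GT?F → skip
[6] flags=1010 CC?F → skip

EXEC = [1,4]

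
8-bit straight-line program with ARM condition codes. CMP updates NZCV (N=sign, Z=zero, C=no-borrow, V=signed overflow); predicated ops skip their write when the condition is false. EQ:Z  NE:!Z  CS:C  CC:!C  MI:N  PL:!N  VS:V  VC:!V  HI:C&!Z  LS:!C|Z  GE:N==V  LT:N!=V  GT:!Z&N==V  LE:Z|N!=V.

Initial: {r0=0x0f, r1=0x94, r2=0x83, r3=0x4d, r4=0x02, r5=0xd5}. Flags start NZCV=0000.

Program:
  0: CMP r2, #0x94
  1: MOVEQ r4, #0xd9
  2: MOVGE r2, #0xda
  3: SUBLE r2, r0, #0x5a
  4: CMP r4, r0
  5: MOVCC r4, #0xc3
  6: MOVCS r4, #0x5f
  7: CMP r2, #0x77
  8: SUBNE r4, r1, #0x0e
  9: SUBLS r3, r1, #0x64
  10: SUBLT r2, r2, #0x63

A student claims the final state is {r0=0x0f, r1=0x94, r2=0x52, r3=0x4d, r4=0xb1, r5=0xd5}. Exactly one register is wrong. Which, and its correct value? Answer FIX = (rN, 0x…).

FIX = (r4, 0x86)

[0] flags=1000 → (cmp)
[1] flags=1000 EQ?F → skip
[2] flags=1000 GE?F → skip
[3] flags=1000 LE?T → r2=0xb5
[4] flags=1000 → (cmp)
[5] flags=1000 CC?T → r4=0xc3
[6] flags=1000 CS?F → skip
[7] flags=0011 → (cmp)
[8] flags=0011 NE?T → r4=0x86
[9] flags=0011 LS?F → skip
[10] flags=0011 LT?T → r2=0x52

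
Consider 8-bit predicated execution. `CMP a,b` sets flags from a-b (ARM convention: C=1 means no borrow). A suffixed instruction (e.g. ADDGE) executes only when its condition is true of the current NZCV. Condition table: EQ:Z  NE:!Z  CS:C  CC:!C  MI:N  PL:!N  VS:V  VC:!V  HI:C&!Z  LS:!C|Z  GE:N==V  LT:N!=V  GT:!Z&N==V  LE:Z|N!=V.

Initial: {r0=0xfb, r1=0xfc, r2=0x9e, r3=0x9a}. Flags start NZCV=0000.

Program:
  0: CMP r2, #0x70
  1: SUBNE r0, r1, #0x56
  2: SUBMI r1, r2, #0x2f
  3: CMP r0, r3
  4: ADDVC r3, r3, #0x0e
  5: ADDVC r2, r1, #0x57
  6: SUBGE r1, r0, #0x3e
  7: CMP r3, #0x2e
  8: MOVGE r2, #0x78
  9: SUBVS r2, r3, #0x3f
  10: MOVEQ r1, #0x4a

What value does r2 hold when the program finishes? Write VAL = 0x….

0: ✓ CMP  NZCV=0011
1: ✓ SUBNE  r0←0xa6
2: · SUBMI
3: ✓ CMP  NZCV=0010
4: ✓ ADDVC  r3←0xa8
5: ✓ ADDVC  r2←0x53
6: ✓ SUBGE  r1←0x68
7: ✓ CMP  NZCV=0011
8: · MOVGE
9: ✓ SUBVS  r2←0x69
10: · MOVEQ

VAL = 0x69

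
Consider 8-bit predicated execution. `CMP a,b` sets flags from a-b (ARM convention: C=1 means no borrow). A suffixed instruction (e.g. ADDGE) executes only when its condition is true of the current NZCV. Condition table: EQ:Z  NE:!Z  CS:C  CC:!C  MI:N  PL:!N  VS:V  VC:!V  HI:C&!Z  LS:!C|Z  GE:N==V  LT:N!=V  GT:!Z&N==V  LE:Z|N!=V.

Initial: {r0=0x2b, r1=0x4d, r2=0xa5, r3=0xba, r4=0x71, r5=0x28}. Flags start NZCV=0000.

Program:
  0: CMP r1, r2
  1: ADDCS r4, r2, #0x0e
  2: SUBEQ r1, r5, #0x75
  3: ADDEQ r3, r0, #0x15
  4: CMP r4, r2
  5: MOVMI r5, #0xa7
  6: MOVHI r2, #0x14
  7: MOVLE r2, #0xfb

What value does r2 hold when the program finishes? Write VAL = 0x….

VAL = 0xa5

0: ✓ CMP  NZCV=1001
1: · ADDCS
2: · SUBEQ
3: · ADDEQ
4: ✓ CMP  NZCV=1001
5: ✓ MOVMI  r5←0xa7
6: · MOVHI
7: · MOVLE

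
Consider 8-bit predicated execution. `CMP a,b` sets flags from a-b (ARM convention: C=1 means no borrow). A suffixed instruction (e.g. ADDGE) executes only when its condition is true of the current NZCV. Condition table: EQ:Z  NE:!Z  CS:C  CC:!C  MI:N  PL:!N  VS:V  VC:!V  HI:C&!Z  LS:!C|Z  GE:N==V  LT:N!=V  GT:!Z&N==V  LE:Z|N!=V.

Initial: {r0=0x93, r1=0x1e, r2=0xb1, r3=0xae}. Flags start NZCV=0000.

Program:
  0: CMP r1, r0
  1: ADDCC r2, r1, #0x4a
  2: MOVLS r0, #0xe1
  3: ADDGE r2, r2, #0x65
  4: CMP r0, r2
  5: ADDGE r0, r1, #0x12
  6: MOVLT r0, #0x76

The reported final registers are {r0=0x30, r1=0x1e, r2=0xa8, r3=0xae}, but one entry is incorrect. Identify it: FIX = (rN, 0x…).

0: ✓ CMP  NZCV=1001
1: ✓ ADDCC  r2←0x68
2: ✓ MOVLS  r0←0xe1
3: ✓ ADDGE  r2←0xcd
4: ✓ CMP  NZCV=0010
5: ✓ ADDGE  r0←0x30
6: · MOVLT

FIX = (r2, 0xcd)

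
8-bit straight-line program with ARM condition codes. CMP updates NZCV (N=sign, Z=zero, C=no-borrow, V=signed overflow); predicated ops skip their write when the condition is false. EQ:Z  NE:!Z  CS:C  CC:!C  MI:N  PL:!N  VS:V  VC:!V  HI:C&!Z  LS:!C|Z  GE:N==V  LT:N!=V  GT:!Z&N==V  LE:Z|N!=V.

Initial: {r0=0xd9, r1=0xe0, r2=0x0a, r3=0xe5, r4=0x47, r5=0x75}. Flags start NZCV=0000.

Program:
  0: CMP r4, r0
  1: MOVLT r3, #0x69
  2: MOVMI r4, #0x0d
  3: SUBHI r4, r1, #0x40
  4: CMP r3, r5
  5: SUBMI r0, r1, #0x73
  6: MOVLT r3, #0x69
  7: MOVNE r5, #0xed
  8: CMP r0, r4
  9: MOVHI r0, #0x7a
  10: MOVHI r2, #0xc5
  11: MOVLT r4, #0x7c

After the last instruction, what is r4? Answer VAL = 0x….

VAL = 0x7c

[0] flags=0000 → (cmp)
[1] flags=0000 LT?F → skip
[2] flags=0000 MI?F → skip
[3] flags=0000 HI?F → skip
[4] flags=0011 → (cmp)
[5] flags=0011 MI?F → skip
[6] flags=0011 LT?T → r3=0x69
[7] flags=0011 NE?T → r5=0xed
[8] flags=1010 → (cmp)
[9] flags=1010 HI?T → r0=0x7a
[10] flags=1010 HI?T → r2=0xc5
[11] flags=1010 LT?T → r4=0x7c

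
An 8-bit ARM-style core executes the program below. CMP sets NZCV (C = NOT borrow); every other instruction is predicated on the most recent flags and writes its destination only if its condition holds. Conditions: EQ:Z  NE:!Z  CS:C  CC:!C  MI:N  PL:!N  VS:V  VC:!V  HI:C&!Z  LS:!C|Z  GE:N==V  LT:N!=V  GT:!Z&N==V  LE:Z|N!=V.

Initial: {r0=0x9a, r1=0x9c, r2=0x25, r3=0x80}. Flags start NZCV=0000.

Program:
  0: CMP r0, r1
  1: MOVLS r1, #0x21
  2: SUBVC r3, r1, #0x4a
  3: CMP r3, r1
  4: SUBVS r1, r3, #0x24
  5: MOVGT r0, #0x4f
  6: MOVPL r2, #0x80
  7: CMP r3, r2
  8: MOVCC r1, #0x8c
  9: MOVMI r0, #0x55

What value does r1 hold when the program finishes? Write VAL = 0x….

VAL = 0x21

[0] flags=1000 → (cmp)
[1] flags=1000 LS?T → r1=0x21
[2] flags=1000 VC?T → r3=0xd7
[3] flags=1010 → (cmp)
[4] flags=1010 VS?F → skip
[5] flags=1010 GT?F → skip
[6] flags=1010 PL?F → skip
[7] flags=1010 → (cmp)
[8] flags=1010 CC?F → skip
[9] flags=1010 MI?T → r0=0x55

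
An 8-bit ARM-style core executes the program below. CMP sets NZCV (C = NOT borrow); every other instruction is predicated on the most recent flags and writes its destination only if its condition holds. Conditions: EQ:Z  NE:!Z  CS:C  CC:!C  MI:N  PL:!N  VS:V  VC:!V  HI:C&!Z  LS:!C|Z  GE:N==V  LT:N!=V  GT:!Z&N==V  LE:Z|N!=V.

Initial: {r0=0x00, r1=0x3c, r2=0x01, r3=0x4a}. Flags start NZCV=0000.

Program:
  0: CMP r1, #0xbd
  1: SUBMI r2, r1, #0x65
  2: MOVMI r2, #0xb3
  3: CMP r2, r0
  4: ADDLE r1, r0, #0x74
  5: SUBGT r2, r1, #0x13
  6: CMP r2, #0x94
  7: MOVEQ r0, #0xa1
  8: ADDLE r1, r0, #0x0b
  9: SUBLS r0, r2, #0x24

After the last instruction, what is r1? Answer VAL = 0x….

0: ✓ CMP  NZCV=0000
1: · SUBMI
2: · MOVMI
3: ✓ CMP  NZCV=0010
4: · ADDLE
5: ✓ SUBGT  r2←0x29
6: ✓ CMP  NZCV=1001
7: · MOVEQ
8: · ADDLE
9: ✓ SUBLS  r0←0x05

VAL = 0x3c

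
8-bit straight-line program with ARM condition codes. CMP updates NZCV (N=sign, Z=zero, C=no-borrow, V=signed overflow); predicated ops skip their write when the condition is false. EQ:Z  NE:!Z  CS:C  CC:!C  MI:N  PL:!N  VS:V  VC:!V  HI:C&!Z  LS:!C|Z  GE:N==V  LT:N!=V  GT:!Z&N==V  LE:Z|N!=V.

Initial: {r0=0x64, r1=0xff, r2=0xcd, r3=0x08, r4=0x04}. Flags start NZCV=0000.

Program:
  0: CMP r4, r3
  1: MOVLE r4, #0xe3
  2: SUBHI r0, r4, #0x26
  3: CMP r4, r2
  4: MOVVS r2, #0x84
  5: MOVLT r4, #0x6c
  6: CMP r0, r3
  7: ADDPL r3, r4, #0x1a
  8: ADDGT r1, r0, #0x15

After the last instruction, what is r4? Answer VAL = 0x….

0: ✓ CMP  NZCV=1000
1: ✓ MOVLE  r4←0xe3
2: · SUBHI
3: ✓ CMP  NZCV=0010
4: · MOVVS
5: · MOVLT
6: ✓ CMP  NZCV=0010
7: ✓ ADDPL  r3←0xfd
8: ✓ ADDGT  r1←0x79

VAL = 0xe3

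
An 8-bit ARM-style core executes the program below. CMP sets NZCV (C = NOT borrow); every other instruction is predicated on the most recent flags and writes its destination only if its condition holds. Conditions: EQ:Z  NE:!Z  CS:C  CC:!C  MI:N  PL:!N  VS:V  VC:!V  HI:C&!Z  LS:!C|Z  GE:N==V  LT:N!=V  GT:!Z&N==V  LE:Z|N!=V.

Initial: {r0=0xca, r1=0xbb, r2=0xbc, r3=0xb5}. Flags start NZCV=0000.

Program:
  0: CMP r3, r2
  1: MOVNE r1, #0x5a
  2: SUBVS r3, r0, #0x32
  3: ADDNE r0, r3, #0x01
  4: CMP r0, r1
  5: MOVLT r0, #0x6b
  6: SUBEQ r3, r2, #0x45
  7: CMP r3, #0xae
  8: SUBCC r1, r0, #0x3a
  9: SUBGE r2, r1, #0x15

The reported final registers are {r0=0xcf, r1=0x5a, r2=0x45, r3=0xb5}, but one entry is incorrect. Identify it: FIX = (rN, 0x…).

FIX = (r0, 0x6b)

[0] flags=1000 → (cmp)
[1] flags=1000 NE?T → r1=0x5a
[2] flags=1000 VS?F → skip
[3] flags=1000 NE?T → r0=0xb6
[4] flags=0011 → (cmp)
[5] flags=0011 LT?T → r0=0x6b
[6] flags=0011 EQ?F → skip
[7] flags=0010 → (cmp)
[8] flags=0010 CC?F → skip
[9] flags=0010 GE?T → r2=0x45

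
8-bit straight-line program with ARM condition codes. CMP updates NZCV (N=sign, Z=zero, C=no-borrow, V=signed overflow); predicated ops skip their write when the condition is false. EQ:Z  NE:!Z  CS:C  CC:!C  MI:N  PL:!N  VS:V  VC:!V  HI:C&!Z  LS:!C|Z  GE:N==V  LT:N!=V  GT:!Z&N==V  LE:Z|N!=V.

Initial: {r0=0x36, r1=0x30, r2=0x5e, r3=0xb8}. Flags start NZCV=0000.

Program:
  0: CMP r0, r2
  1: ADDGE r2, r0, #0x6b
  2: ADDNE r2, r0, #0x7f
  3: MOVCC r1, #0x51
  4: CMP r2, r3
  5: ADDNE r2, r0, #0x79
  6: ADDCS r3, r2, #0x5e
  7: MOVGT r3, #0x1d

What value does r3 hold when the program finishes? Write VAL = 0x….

[0] flags=1000 → (cmp)
[1] flags=1000 GE?F → skip
[2] flags=1000 NE?T → r2=0xb5
[3] flags=1000 CC?T → r1=0x51
[4] flags=1000 → (cmp)
[5] flags=1000 NE?T → r2=0xaf
[6] flags=1000 CS?F → skip
[7] flags=1000 GT?F → skip

VAL = 0xb8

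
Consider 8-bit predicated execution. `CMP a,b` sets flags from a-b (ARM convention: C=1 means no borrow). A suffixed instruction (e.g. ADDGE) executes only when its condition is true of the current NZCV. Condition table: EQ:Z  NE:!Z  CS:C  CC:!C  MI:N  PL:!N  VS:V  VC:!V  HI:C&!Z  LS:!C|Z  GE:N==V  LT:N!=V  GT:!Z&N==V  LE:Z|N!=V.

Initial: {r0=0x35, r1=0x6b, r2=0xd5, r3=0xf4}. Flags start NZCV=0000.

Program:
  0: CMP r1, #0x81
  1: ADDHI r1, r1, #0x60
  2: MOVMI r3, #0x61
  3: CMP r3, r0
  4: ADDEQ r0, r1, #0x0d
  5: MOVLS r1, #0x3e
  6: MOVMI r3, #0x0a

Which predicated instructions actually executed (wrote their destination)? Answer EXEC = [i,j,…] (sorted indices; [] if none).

0: ✓ CMP  NZCV=1001
1: · ADDHI
2: ✓ MOVMI  r3←0x61
3: ✓ CMP  NZCV=0010
4: · ADDEQ
5: · MOVLS
6: · MOVMI

EXEC = [2]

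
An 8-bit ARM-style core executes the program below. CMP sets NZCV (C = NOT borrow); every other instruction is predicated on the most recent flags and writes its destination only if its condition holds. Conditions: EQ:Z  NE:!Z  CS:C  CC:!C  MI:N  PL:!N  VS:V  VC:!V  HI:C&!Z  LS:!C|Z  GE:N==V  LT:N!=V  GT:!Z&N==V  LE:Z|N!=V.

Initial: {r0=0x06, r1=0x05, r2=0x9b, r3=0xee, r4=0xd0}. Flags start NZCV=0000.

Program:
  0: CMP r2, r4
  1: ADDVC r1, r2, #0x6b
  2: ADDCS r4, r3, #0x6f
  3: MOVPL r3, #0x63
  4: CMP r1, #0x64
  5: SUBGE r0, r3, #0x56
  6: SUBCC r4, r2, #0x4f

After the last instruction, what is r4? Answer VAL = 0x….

0: ✓ CMP  NZCV=1000
1: ✓ ADDVC  r1←0x06
2: · ADDCS
3: · MOVPL
4: ✓ CMP  NZCV=1000
5: · SUBGE
6: ✓ SUBCC  r4←0x4c

VAL = 0x4c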